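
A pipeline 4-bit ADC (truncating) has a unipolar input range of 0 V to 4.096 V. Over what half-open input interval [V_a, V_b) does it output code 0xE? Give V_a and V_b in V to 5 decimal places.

[3.58400 V, 3.84000 V)

LSB = 4.096/2^4 = 256.000 mV.
Code 0xE = 14 decimal.
V_a = V_low + 14·LSB = 3.584 V; V_b = V_low + 15·LSB = 3.84 V.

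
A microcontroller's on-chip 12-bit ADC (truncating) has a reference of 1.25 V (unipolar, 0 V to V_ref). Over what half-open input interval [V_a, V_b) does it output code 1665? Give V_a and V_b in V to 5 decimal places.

LSB = 1.25/2^12 = 305.18 µV.
V_a = V_low + 1665·LSB = 0.508118 V; V_b = V_low + 1666·LSB = 0.508423 V.

[0.50812 V, 0.50842 V)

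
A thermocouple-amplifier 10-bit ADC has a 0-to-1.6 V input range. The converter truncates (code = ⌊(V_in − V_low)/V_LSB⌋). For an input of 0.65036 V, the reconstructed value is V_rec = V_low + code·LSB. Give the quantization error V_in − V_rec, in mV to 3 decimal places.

0.360 mV

Step size: 1.6 V ÷ 2^10 = 1.562 mV.
(V_in − V_low)/LSB = (0.65036 − 0)/0.0015625 = 416.2304 → code 416 (floor).
Reconstructed: 0.65 V.
Error = 0.65036 − 0.65 = 0.00036 V = 0.360 mV.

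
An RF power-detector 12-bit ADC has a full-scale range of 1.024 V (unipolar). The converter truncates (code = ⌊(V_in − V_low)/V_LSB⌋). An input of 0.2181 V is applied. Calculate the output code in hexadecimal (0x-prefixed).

LSB = 1.024 V / 4096 = 250.00 µV.
Input sits at 872.400 steps above V_low.
So the output code is 872.
In hexadecimal (0x-prefixed): 0x368.

code 0x368 (decimal 872)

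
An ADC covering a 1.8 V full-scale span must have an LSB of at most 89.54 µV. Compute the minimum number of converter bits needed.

15 bits

Number of steps required ≥ 1.8 V / 89.54 µV = 20102.75.
Need 2^N ≥ 20102.75; 2^14 = 16384, 2^15 = 32768.
Minimum N = 15.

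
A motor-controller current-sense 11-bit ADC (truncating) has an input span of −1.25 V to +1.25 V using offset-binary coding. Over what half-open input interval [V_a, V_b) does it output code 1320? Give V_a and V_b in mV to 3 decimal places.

[361.328 mV, 362.549 mV)

LSB = 2.5/2^11 = 1.221 mV.
V_a = V_low + 1320·LSB = 0.361328 V; V_b = V_low + 1321·LSB = 0.362549 V.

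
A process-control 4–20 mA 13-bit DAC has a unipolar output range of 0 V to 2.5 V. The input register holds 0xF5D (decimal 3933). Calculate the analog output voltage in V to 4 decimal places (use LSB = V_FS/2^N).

LSB = 2.5 V / 2^13 = 305.18 µV.
Code 0xF5D = 3933 decimal.
V_out = 0 + 3933 × 0.000305176 V = 1.20026 V.

1.2003 V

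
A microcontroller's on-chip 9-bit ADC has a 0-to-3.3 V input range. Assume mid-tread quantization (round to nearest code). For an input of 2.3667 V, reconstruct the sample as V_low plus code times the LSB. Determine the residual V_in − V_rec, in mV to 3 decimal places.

1.270 mV

Step size: 3.3 V ÷ 2^9 = 6.445 mV.
Scaled input = 367.1971 LSBs, so code = 367.
Code 367 maps back to 0 + 367×0.00644531 V = 2.3654297 V.
Difference: 0.00127031 V → 1.270 mV.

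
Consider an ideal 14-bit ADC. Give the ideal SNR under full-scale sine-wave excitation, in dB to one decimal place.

SNR ≈ 6.02·N + 1.76 dB = 6.02·14 + 1.76 = 86.04 dB.

86.0 dB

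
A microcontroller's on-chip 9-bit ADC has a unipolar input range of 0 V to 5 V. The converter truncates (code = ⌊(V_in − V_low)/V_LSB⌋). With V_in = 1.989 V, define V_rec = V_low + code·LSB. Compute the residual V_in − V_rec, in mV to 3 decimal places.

6.578 mV

LSB = 5/2^9 = 9.766 mV.
(1.989 − 0)/0.00976562 = 203.6736; ⌊·⌋ gives code 203.
V_rec = 0 + 203·0.00976562 = 1.9824219 V.
Difference: 0.00657812 V → 6.578 mV.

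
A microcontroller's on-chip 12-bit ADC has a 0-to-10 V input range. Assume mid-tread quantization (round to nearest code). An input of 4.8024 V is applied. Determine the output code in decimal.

LSB = 10 V / 4096 = 2.441 mV.
Input sits at 1967.063 steps above V_low.
Round → code 1967.

code 1967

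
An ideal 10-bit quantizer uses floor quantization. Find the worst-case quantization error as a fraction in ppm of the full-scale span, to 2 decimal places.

976.56 ppm

Truncating → worst-case error = 1 LSB = V_FS/2^10, so 1e+06/1024 = 976.562 ppm of full scale.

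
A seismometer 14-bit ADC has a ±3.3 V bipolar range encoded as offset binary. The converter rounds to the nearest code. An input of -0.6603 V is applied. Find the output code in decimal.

LSB = 6.6 V / 16384 = 402.83 µV.
Input sits at 6552.855 steps above V_low.
So the output code is 6553.

code 6553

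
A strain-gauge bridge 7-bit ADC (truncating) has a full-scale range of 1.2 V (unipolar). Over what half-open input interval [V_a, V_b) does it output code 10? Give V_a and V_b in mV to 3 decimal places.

[93.750 mV, 103.125 mV)

LSB = 1.2/2^7 = 9.375 mV.
V_a = V_low + 10·LSB = 0.09375 V; V_b = V_low + 11·LSB = 0.103125 V.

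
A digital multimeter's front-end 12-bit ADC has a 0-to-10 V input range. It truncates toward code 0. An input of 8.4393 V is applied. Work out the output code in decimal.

code 3456

With 4096 levels over 10 V, one step is 2.441 mV.
(V_in − V_low)/LSB = (8.4393 − 0) / 0.00244141 = 3456.737.
Floor → code 3456.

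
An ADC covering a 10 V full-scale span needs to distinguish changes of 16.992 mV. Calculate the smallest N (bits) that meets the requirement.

Number of steps required ≥ 10 V / 16.992 mV = 588.51.
Need 2^N ≥ 588.51; 2^9 = 512, 2^10 = 1024.
Minimum N = 10.

10 bits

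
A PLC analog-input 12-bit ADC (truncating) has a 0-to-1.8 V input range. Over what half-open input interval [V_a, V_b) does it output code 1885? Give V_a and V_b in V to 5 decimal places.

LSB = 1.8/2^12 = 439.45 µV.
V_a = V_low + 1885·LSB = 0.828369 V; V_b = V_low + 1886·LSB = 0.828809 V.

[0.82837 V, 0.82881 V)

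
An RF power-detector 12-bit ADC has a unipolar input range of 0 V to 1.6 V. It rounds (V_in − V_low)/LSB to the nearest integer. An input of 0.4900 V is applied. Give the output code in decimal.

LSB = 1.6 V / 4096 = 390.62 µV.
(0.4900 − 0) / 0.000390625 = 1254.400 LSBs.
So the output code is 1254.

code 1254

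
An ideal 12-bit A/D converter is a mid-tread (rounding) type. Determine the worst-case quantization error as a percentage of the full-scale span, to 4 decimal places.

Rounding → worst-case error = ½ LSB = V_FS/2^13, so 100/8192 = 0.012207 % of full scale.

0.0122 %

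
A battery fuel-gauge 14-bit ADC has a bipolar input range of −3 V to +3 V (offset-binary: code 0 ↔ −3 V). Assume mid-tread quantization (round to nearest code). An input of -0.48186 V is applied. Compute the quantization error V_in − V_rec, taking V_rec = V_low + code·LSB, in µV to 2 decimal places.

LSB = 6/2^14 = 366.21 µV.
Scaled input = 6876.2010 LSBs, so code = 6876.
Code 6876 maps back to (−3) + 6876×0.000366211 V = -0.48193359 V.
V_in − V_rec = 7.35937e-05 V = 73.59 µV.

73.59 µV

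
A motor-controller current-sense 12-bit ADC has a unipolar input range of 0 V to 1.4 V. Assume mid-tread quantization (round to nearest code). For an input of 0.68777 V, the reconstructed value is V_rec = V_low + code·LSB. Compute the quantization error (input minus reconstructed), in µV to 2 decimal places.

74.69 µV

LSB = 1.4/2^12 = 341.80 µV.
(V_in − V_low)/LSB = (0.68777 − 0)/0.000341797 = 2012.2185 → code 2012 (round).
Reconstructed: 0.68769531 V.
Error = 0.68777 − 0.68769531 = 7.46875e-05 V = 74.69 µV.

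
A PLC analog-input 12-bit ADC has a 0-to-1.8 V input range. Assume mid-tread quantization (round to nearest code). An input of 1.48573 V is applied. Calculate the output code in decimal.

Full-scale span = 1.8 V; LSB = 1.8/2^12 = 439.45 µV.
(V_in − V_low)/LSB = (1.48573 − 0) / 0.000439453 = 3380.861.
So the output code is 3381.

code 3381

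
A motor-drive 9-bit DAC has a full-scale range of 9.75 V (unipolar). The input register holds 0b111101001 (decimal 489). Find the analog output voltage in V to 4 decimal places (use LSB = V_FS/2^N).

9.3120 V

LSB = 9.75 V / 2^9 = 19.043 mV.
Code 0b111101001 = 489 decimal.
V_out = 0 + 489 × 0.019043 V = 9.31201 V.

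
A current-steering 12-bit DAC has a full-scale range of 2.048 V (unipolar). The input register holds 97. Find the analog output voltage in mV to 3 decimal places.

LSB = 2.048 V / 2^12 = 0.500 mV.
V_out = 0 + 97 × 0.0005 V = 0.0485 V.
= 48.500 mV.

48.500 mV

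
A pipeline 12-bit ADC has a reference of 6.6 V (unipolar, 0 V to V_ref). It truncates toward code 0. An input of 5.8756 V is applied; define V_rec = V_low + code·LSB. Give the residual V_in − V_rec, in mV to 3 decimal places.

One LSB is 6.6 V / 4096 = 1.611 mV.
(V_in − V_low)/LSB = (5.8756 − 0)/0.00161133 = 3646.4330 → code 3646 (floor).
Code 3646 maps back to 0 + 3646×0.00161133 V = 5.8749023 V.
Difference: 0.000697656 V → 0.698 mV.

0.698 mV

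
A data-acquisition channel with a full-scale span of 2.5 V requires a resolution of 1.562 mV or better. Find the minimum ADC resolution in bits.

11 bits

Number of steps required ≥ 2.5 V / 1.562 mV = 1600.51.
Need 2^N ≥ 1600.51; 2^10 = 1024, 2^11 = 2048.
Minimum N = 11.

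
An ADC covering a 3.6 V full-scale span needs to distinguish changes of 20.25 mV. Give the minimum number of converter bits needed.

8 bits

Number of steps required ≥ 3.6 V / 20.25 mV = 177.78.
Need 2^N ≥ 177.78; 2^7 = 128, 2^8 = 256.
Minimum N = 8.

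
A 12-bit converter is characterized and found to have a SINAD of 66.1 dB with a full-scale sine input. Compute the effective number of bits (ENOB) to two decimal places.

ENOB = (SINAD − 1.76) / 6.02 = (66.1 − 1.76)/6.02 = 10.688.

10.69 bits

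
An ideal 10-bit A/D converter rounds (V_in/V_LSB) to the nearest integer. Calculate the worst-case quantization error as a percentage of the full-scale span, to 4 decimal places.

Rounding → worst-case error = ½ LSB = V_FS/2^11, so 100/2048 = 0.0488281 % of full scale.

0.0488 %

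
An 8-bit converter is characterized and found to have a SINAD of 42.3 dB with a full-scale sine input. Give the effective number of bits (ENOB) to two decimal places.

ENOB = (SINAD − 1.76) / 6.02 = (42.3 − 1.76)/6.02 = 6.734.

6.73 bits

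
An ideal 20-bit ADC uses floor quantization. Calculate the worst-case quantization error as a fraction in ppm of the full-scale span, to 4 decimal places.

Truncating → worst-case error = 1 LSB = V_FS/2^20, so 1e+06/1048576 = 0.953674 ppm of full scale.

0.9537 ppm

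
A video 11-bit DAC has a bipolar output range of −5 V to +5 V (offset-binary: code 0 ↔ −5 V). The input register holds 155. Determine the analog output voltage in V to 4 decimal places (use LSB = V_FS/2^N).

-4.2432 V

LSB = 10 V / 2^11 = 4.883 mV.
V_out = (−5) + 155 × 0.00488281 V = -4.24316 V.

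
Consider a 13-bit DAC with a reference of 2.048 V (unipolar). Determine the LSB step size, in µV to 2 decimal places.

Full-scale span = 2.048 V.
LSB = 2.048 / 2^13 = 2.048 / 8192 = 0.00025 V = 250.00 µV.

250.00 µV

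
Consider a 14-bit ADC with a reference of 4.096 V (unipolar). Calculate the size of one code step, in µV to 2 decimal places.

250.00 µV

Full-scale span = 4.096 V.
LSB = 4.096 / 2^14 = 4.096 / 16384 = 0.00025 V = 250.00 µV.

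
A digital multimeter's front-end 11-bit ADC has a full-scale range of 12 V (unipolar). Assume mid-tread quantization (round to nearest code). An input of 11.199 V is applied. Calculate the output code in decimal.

Full-scale span = 12 V; LSB = 12/2^11 = 5.859 mV.
(V_in − V_low)/LSB = (11.199 − 0) / 0.00585938 = 1911.296.
So the output code is 1911.

code 1911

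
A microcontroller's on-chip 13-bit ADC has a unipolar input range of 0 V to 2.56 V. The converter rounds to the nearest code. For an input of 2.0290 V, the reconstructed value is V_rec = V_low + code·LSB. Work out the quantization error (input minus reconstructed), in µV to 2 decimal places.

LSB = 2.56/2^13 = 312.50 µV.
Scaled input = 6492.8000 LSBs, so code = 6493.
V_rec = 0 + 6493·0.0003125 = 2.0290625 V.
V_in − V_rec = -6.25e-05 V = -62.50 µV.

-62.50 µV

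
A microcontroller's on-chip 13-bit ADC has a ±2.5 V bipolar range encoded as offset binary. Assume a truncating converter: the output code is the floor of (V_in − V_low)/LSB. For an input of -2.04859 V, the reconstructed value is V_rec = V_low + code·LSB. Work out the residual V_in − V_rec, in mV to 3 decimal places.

0.360 mV

Step size: 5 V ÷ 2^13 = 0.610 mV.
(-2.04859 − (−2.5))/0.000610352 = 739.5901; ⌊·⌋ gives code 739.
Reconstructed: -2.0489502 V.
V_in − V_rec = 0.000360195 V = 0.360 mV.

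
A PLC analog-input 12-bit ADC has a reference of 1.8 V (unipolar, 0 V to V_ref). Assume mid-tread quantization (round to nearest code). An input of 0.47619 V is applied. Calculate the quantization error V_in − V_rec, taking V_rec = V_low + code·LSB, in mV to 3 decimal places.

Step size: 1.8 V ÷ 2^12 = 439.45 µV.
(V_in − V_low)/LSB = (0.47619 − 0)/0.000439453 = 1083.5968 → code 1084 (round).
Code 1084 maps back to 0 + 1084×0.000439453 V = 0.47636719 V.
V_in − V_rec = -0.000177187 V = -0.177 mV.

-0.177 mV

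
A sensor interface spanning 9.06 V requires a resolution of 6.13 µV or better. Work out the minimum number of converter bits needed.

Number of steps required ≥ 9.06 V / 6.13 µV = 1477977.16.
Need 2^N ≥ 1477977.16; 2^20 = 1048576, 2^21 = 2097152.
Minimum N = 21.

21 bits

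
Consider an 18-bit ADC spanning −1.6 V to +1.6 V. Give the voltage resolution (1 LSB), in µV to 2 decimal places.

Full-scale span = 3.2 V.
LSB = 3.2 / 2^18 = 3.2 / 262144 = 1.2207e-05 V = 12.21 µV.

12.21 µV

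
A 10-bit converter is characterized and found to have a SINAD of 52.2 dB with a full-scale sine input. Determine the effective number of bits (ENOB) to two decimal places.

ENOB = (SINAD − 1.76) / 6.02 = (52.2 − 1.76)/6.02 = 8.379.

8.38 bits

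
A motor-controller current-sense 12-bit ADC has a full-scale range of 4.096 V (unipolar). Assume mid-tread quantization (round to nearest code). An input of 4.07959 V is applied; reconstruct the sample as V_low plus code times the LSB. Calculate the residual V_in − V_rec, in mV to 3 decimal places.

One LSB is 4.096 V / 4096 = 1.000 mV.
(4.07959 − 0)/0.001 = 4079.5900; round gives code 4080.
V_rec = 0 + 4080·0.001 = 4.08 V.
V_in − V_rec = -0.00041 V = -0.410 mV.

-0.410 mV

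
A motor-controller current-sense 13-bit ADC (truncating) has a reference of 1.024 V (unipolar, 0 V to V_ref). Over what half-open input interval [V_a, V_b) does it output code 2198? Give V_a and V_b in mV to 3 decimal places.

LSB = 1.024/2^13 = 125.00 µV.
V_a = V_low + 2198·LSB = 0.27475 V; V_b = V_low + 2199·LSB = 0.274875 V.

[274.750 mV, 274.875 mV)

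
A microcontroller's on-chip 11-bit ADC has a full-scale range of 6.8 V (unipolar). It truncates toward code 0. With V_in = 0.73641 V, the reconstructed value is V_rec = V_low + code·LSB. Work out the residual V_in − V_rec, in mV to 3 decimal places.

2.621 mV

Step size: 6.8 V ÷ 2^11 = 3.320 mV.
Scaled input = 221.7894 LSBs, so code = 221.
Code 221 maps back to 0 + 221×0.00332031 V = 0.73378906 V.
Difference: 0.00262094 V → 2.621 mV.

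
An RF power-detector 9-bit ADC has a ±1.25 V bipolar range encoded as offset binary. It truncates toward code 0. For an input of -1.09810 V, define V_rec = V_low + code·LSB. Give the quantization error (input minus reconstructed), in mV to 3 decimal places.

0.533 mV

One LSB is 2.5 V / 512 = 4.883 mV.
Scaled input = 31.1091 LSBs, so code = 31.
Code 31 maps back to (−1.25) + 31×0.00488281 V = -1.0986328 V.
Difference: 0.000532812 V → 0.533 mV.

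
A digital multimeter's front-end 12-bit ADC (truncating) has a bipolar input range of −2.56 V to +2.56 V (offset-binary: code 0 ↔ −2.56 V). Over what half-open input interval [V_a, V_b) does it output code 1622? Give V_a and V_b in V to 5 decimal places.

LSB = 5.12/2^12 = 1.250 mV.
V_a = V_low + 1622·LSB = -0.5325 V; V_b = V_low + 1623·LSB = -0.53125 V.

[-0.53250 V, -0.53125 V)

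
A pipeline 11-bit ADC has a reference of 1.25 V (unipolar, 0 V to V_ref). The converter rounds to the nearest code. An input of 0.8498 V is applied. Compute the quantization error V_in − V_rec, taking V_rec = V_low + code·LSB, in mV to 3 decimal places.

Step size: 1.25 V ÷ 2^11 = 0.610 mV.
(0.8498 − 0)/0.000610352 = 1392.3123; round gives code 1392.
V_rec = 0 + 1392·0.000610352 = 0.84960938 V.
V_in − V_rec = 0.000190625 V = 0.191 mV.

0.191 mV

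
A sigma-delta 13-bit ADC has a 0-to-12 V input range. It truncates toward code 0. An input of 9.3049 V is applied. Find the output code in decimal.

With 8192 levels over 12 V, one step is 1.465 mV.
(V_in − V_low)/LSB = (9.3049 − 0) / 0.00146484 = 6352.145.
So the output code is 6352.

code 6352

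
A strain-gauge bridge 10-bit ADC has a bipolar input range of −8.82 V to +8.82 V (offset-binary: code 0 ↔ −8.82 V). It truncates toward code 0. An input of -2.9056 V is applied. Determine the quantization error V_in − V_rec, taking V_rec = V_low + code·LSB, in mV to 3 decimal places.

5.689 mV

One LSB is 17.64 V / 1024 = 17.227 mV.
(-2.9056 − (−8.82))/0.0172266 = 343.3302; ⌊·⌋ gives code 343.
Reconstructed: -2.9112891 V.
V_in − V_rec = 0.00568906 V = 5.689 mV.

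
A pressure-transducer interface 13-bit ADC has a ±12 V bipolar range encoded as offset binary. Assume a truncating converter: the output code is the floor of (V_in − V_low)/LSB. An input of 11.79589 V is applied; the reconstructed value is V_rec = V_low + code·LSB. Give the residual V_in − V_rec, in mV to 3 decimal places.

LSB = 24/2^13 = 2.930 mV.
(11.79589 − (−12))/0.00292969 = 8122.3305; ⌊·⌋ gives code 8122.
Code 8122 maps back to (−12) + 8122×0.00292969 V = 11.794922 V.
Difference: 0.000968125 V → 0.968 mV.

0.968 mV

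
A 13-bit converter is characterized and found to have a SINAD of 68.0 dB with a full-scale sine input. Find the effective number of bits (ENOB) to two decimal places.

ENOB = (SINAD − 1.76) / 6.02 = (68.0 − 1.76)/6.02 = 11.003.

11.00 bits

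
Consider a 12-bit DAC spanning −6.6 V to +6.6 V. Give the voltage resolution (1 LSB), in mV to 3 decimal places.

3.223 mV

Full-scale span = 13.2 V.
LSB = 13.2 / 2^12 = 13.2 / 4096 = 0.00322266 V = 3.223 mV.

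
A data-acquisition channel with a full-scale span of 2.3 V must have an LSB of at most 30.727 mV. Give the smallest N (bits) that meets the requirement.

7 bits

Number of steps required ≥ 2.3 V / 30.727 mV = 74.85.
Need 2^N ≥ 74.85; 2^6 = 64, 2^7 = 128.
Minimum N = 7.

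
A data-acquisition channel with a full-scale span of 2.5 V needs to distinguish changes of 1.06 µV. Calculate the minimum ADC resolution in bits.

22 bits

Number of steps required ≥ 2.5 V / 1.06 µV = 2358490.57.
Need 2^N ≥ 2358490.57; 2^21 = 2097152, 2^22 = 4194304.
Minimum N = 22.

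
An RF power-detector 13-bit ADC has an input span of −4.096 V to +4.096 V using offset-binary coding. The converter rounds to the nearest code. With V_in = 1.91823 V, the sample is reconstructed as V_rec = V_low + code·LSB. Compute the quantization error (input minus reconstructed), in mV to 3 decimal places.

Step size: 8.192 V ÷ 2^13 = 1.000 mV.
(V_in − V_low)/LSB = (1.91823 − (−4.096))/0.001 = 6014.2300 → code 6014 (round).
V_rec = (−4.096) + 6014·0.001 = 1.918 V.
V_in − V_rec = 0.00023 V = 0.230 mV.

0.230 mV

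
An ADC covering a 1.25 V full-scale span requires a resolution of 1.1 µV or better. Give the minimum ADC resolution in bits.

Number of steps required ≥ 1.25 V / 1.1 µV = 1136363.64.
Need 2^N ≥ 1136363.64; 2^20 = 1048576, 2^21 = 2097152.
Minimum N = 21.

21 bits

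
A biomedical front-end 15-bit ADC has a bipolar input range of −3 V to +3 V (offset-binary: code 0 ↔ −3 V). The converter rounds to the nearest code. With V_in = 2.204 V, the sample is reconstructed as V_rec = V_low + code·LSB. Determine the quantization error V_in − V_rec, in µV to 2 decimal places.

-40.53 µV

Step size: 6 V ÷ 2^15 = 183.11 µV.
(V_in − V_low)/LSB = (2.204 − (−3))/0.000183105 = 28420.7787 → code 28421 (round).
V_rec = (−3) + 28421·0.000183105 = 2.2040405 V.
Error = 2.204 − 2.2040405 = -4.05273e-05 V = -40.53 µV.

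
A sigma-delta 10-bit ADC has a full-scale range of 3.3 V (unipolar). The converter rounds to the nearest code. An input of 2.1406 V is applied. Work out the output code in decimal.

LSB = 3.3 V / 1024 = 3.223 mV.
(V_in − V_low)/LSB = (2.1406 − 0) / 0.00322266 = 664.235.
So the output code is 664.

code 664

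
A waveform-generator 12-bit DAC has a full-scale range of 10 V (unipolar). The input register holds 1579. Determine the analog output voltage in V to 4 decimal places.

3.8550 V

LSB = 10 V / 2^12 = 2.441 mV.
V_out = 0 + 1579 × 0.00244141 V = 3.85498 V.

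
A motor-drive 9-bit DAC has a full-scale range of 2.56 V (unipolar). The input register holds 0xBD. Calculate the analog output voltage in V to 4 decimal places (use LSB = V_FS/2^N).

LSB = 2.56 V / 2^9 = 5.000 mV.
Code 0xBD = 189 decimal.
V_out = 0 + 189 × 0.005 V = 0.945 V.

0.9450 V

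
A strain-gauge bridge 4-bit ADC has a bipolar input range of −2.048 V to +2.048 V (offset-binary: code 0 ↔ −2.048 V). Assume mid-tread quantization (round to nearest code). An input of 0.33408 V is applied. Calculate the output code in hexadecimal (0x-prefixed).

code 0x9 (decimal 9)

LSB = 4.096 V / 16 = 256.000 mV.
Input sits at 9.305 steps above V_low.
round(9.305) = 9.
In hexadecimal (0x-prefixed): 0x9.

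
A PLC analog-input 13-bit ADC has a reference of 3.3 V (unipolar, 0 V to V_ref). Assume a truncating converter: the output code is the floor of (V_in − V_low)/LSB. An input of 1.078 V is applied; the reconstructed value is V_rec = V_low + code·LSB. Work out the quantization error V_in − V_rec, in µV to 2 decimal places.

LSB = 3.3/2^13 = 402.83 µV.
(1.078 − 0)/0.000402832 = 2676.0533; ⌊·⌋ gives code 2676.
V_rec = 0 + 2676·0.000402832 = 1.0779785 V.
Error = 1.078 − 1.0779785 = 2.14844e-05 V = 21.48 µV.

21.48 µV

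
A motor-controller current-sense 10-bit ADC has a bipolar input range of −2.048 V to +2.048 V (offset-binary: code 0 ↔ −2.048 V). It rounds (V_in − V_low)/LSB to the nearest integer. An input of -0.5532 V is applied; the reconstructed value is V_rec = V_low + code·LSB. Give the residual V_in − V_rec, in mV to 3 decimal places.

One LSB is 4.096 V / 1024 = 4.000 mV.
Scaled input = 373.7000 LSBs, so code = 374.
Reconstructed: -0.552 V.
Difference: -0.0012 V → -1.200 mV.

-1.200 mV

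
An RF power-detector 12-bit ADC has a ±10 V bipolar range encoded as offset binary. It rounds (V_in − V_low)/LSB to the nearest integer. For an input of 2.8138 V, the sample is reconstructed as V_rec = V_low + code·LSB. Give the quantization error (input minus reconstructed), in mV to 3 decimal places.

1.300 mV

Step size: 20 V ÷ 2^12 = 4.883 mV.
(2.8138 − (−10))/0.00488281 = 2624.2662; round gives code 2624.
Reconstructed: 2.8125 V.
Difference: 0.0013 V → 1.300 mV.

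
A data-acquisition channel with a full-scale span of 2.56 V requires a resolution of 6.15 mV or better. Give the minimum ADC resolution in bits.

Number of steps required ≥ 2.56 V / 6.15 mV = 416.26.
Need 2^N ≥ 416.26; 2^8 = 256, 2^9 = 512.
Minimum N = 9.

9 bits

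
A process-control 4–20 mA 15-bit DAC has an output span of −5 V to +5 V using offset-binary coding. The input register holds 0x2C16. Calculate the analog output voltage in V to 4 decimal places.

LSB = 10 V / 2^15 = 305.18 µV.
Code 0x2C16 = 11286 decimal.
V_out = (−5) + 11286 × 0.000305176 V = -1.55579 V.

-1.5558 V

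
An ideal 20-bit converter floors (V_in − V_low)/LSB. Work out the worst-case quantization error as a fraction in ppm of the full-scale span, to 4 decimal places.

Truncating → worst-case error = 1 LSB = V_FS/2^20, so 1e+06/1048576 = 0.953674 ppm of full scale.

0.9537 ppm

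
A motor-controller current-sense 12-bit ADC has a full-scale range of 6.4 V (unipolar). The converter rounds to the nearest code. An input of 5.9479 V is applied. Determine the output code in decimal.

Full-scale span = 6.4 V; LSB = 6.4/2^12 = 1.562 mV.
(5.9479 − 0) / 0.0015625 = 3806.656 LSBs.
So the output code is 3807.

code 3807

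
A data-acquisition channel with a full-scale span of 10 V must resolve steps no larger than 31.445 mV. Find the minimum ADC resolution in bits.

Number of steps required ≥ 10 V / 31.445 mV = 318.02.
Need 2^N ≥ 318.02; 2^8 = 256, 2^9 = 512.
Minimum N = 9.

9 bits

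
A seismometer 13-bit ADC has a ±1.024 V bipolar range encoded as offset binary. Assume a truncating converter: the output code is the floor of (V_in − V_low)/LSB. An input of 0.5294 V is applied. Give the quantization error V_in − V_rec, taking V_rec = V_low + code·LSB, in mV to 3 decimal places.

0.150 mV

One LSB is 2.048 V / 8192 = 250.00 µV.
(0.5294 − (−1.024))/0.00025 = 6213.6000; ⌊·⌋ gives code 6213.
Code 6213 maps back to (−1.024) + 6213×0.00025 V = 0.52925 V.
Error = 0.5294 − 0.52925 = 0.00015 V = 0.150 mV.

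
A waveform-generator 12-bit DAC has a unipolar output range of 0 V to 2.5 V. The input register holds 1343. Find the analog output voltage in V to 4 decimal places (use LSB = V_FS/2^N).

0.8197 V

LSB = 2.5 V / 2^12 = 0.610 mV.
V_out = 0 + 1343 × 0.000610352 V = 0.819702 V.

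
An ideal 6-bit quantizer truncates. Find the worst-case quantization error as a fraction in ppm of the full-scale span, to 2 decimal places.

15625.00 ppm

Truncating → worst-case error = 1 LSB = V_FS/2^6, so 1e+06/64 = 15625 ppm of full scale.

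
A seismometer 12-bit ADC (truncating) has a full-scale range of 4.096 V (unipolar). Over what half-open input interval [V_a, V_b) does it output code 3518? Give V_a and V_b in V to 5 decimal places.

LSB = 4.096/2^12 = 1.000 mV.
V_a = V_low + 3518·LSB = 3.518 V; V_b = V_low + 3519·LSB = 3.519 V.

[3.51800 V, 3.51900 V)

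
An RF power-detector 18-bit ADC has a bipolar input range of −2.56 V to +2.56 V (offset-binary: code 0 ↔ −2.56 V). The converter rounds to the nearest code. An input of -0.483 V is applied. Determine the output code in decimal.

LSB = 5.12 V / 262144 = 19.53 µV.
(-0.483 − (−2.56)) / 1.95313e-05 = 106342.400 LSBs.
So the output code is 106342.

code 106342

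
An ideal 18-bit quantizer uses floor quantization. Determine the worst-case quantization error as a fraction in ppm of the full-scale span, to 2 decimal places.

3.81 ppm

Truncating → worst-case error = 1 LSB = V_FS/2^18, so 1e+06/262144 = 3.8147 ppm of full scale.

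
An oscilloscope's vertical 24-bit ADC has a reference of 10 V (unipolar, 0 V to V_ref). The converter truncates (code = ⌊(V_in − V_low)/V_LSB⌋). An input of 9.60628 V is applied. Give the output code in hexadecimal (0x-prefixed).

Full-scale span = 10 V; LSB = 10/2^24 = 0.60 µV.
(9.60628 − 0) / 5.96046e-07 = 16116663.452 LSBs.
So the output code is 16116663.
In hexadecimal (0x-prefixed): 0xF5EBB7.

code 0xF5EBB7 (decimal 16116663)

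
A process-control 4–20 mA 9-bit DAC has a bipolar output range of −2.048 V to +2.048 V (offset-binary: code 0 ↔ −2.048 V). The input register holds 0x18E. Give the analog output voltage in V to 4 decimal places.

LSB = 4.096 V / 2^9 = 8.000 mV.
Code 0x18E = 398 decimal.
V_out = (−2.048) + 398 × 0.008 V = 1.136 V.

1.1360 V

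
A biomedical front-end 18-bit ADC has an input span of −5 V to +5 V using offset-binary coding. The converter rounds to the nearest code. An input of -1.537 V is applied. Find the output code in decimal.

LSB = 10 V / 262144 = 38.15 µV.
(V_in − V_low)/LSB = (-1.537 − (−5)) / 3.8147e-05 = 90780.467.
Round → code 90780.

code 90780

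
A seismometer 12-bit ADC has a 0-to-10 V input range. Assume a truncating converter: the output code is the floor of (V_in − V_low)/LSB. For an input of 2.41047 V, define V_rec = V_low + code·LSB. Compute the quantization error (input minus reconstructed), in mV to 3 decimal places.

0.802 mV

LSB = 10/2^12 = 2.441 mV.
(2.41047 − 0)/0.00244141 = 987.3285; ⌊·⌋ gives code 987.
V_rec = 0 + 987·0.00244141 = 2.409668 V.
V_in − V_rec = 0.000802031 V = 0.802 mV.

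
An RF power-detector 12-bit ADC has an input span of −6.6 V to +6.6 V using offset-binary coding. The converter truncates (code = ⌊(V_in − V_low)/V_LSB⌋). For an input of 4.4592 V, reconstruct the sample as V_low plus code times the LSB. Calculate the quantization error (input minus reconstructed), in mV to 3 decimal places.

One LSB is 13.2 V / 4096 = 3.223 mV.
(4.4592 − (−6.6))/0.00322266 = 3431.7033; ⌊·⌋ gives code 3431.
Code 3431 maps back to (−6.6) + 3431×0.00322266 V = 4.4569336 V.
Difference: 0.00226641 V → 2.266 mV.

2.266 mV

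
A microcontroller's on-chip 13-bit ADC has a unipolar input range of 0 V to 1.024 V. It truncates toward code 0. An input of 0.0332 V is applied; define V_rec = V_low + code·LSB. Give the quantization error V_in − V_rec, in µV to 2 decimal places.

One LSB is 1.024 V / 8192 = 125.00 µV.
Scaled input = 265.6000 LSBs, so code = 265.
Code 265 maps back to 0 + 265×0.000125 V = 0.033125 V.
V_in − V_rec = 7.5e-05 V = 75.00 µV.

75.00 µV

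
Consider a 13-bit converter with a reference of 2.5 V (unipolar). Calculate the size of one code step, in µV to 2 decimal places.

305.18 µV

Full-scale span = 2.5 V.
LSB = 2.5 / 2^13 = 2.5 / 8192 = 0.000305176 V = 305.18 µV.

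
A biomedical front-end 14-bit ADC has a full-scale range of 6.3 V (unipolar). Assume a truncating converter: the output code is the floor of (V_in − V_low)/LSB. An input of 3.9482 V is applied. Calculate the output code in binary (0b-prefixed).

code 0b10100000011011 (decimal 10267)

With 16384 levels over 6.3 V, one step is 384.52 µV.
(V_in − V_low)/LSB = (3.9482 − 0) / 0.000384521 = 10267.827.
⌊·⌋(10267.827) = 10267.
In binary (0b-prefixed): 0b10100000011011.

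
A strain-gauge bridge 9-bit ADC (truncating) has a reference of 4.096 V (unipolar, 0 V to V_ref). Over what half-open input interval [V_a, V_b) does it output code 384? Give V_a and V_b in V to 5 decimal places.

LSB = 4.096/2^9 = 8.000 mV.
V_a = V_low + 384·LSB = 3.072 V; V_b = V_low + 385·LSB = 3.08 V.

[3.07200 V, 3.08000 V)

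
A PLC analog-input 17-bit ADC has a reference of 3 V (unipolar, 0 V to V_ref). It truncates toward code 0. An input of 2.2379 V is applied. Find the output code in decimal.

With 131072 levels over 3 V, one step is 22.89 µV.
(V_in − V_low)/LSB = (2.2379 − 0) / 2.28882e-05 = 97775.343.
Floor → code 97775.

code 97775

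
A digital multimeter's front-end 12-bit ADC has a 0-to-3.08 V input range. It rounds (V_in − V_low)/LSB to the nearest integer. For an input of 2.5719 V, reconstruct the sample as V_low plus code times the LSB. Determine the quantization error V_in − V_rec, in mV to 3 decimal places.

0.220 mV

One LSB is 3.08 V / 4096 = 0.752 mV.
(2.5719 − 0)/0.000751953 = 3420.2930; round gives code 3420.
Code 3420 maps back to 0 + 3420×0.000751953 V = 2.5716797 V.
Error = 2.5719 − 2.5716797 = 0.000220312 V = 0.220 mV.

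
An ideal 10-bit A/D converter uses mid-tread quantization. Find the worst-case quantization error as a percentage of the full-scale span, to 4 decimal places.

Rounding → worst-case error = ½ LSB = V_FS/2^11, so 100/2048 = 0.0488281 % of full scale.

0.0488 %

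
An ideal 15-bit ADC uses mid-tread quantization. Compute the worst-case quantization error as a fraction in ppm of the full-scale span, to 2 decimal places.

Rounding → worst-case error = ½ LSB = V_FS/2^16, so 1e+06/65536 = 15.2588 ppm of full scale.

15.26 ppm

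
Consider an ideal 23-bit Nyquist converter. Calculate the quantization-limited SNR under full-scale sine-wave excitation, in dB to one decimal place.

SNR ≈ 6.02·N + 1.76 dB = 6.02·23 + 1.76 = 140.22 dB.

140.2 dB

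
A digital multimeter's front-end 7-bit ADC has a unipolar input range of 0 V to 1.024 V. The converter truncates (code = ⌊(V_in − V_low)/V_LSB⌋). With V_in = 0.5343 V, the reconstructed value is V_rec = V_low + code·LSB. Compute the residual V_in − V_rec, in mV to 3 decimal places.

Step size: 1.024 V ÷ 2^7 = 8.000 mV.
(V_in − V_low)/LSB = (0.5343 − 0)/0.008 = 66.7875 → code 66 (floor).
V_rec = 0 + 66·0.008 = 0.528 V.
Difference: 0.0063 V → 6.300 mV.

6.300 mV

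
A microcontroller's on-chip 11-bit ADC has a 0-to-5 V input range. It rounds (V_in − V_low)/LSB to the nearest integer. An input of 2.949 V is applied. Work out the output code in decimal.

LSB = 5 V / 2048 = 2.441 mV.
Input sits at 1207.910 steps above V_low.
round(1207.910) = 1208.

code 1208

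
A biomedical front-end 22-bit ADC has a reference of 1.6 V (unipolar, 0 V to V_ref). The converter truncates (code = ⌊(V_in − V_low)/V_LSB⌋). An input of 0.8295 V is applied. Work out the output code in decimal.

code 2174484

With 4194304 levels over 1.6 V, one step is 0.38 µV.
Input sits at 2174484.480 steps above V_low.
Floor → code 2174484.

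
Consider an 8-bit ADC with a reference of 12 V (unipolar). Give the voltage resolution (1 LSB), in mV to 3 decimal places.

46.875 mV

Full-scale span = 12 V.
LSB = 12 / 2^8 = 12 / 256 = 0.046875 V = 46.875 mV.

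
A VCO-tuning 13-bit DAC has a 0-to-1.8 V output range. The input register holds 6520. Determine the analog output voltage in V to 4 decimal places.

1.4326 V

LSB = 1.8 V / 2^13 = 219.73 µV.
V_out = 0 + 6520 × 0.000219727 V = 1.43262 V.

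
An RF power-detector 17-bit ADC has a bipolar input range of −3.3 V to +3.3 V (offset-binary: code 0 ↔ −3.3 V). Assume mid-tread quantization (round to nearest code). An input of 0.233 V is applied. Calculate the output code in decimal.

code 70163

Full-scale span = 6.6 V; LSB = 6.6/2^17 = 50.35 µV.
(V_in − V_low)/LSB = (0.233 − (−3.3)) / 5.0354e-05 = 70163.239.
Round → code 70163.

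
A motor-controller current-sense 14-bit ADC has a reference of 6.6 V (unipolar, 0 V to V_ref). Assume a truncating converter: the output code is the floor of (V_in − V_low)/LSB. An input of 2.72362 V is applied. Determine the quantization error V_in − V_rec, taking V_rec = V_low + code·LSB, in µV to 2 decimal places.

72.64 µV

Step size: 6.6 V ÷ 2^14 = 402.83 µV.
(V_in − V_low)/LSB = (2.72362 − 0)/0.000402832 = 6761.1803 → code 6761 (floor).
Reconstructed: 2.7235474 V.
Error = 2.72362 − 2.7235474 = 7.26367e-05 V = 72.64 µV.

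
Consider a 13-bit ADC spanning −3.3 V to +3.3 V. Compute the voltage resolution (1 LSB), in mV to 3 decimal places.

0.806 mV

Full-scale span = 6.6 V.
LSB = 6.6 / 2^13 = 6.6 / 8192 = 0.000805664 V = 0.806 mV.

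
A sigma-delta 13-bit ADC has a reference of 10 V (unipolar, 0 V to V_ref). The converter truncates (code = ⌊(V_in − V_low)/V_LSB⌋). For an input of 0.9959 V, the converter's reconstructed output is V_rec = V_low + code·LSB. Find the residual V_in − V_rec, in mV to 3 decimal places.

1.027 mV

Step size: 10 V ÷ 2^13 = 1.221 mV.
(0.9959 − 0)/0.0012207 = 815.8413; ⌊·⌋ gives code 815.
Code 815 maps back to 0 + 815×0.0012207 V = 0.99487305 V.
Error = 0.9959 − 0.99487305 = 0.00102695 V = 1.027 mV.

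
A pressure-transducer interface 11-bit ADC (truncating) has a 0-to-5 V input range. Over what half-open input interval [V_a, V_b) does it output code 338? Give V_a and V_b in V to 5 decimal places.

[0.82520 V, 0.82764 V)

LSB = 5/2^11 = 2.441 mV.
V_a = V_low + 338·LSB = 0.825195 V; V_b = V_low + 339·LSB = 0.827637 V.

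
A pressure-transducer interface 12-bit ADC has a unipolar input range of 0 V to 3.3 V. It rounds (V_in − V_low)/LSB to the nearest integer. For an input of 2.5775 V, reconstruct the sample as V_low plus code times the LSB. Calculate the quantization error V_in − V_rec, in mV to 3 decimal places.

0.181 mV

One LSB is 3.3 V / 4096 = 0.806 mV.
Scaled input = 3199.2242 LSBs, so code = 3199.
Reconstructed: 2.5773193 V.
Error = 2.5775 − 2.5773193 = 0.000180664 V = 0.181 mV.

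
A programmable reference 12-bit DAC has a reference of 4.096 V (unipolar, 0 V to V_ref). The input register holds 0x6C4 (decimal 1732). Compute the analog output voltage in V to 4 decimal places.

LSB = 4.096 V / 2^12 = 1.000 mV.
Code 0x6C4 = 1732 decimal.
V_out = 0 + 1732 × 0.001 V = 1.732 V.

1.7320 V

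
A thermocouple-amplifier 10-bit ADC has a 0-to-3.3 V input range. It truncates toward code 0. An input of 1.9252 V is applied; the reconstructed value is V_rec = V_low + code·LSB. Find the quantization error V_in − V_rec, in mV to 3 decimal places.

Step size: 3.3 V ÷ 2^10 = 3.223 mV.
(V_in − V_low)/LSB = (1.9252 − 0)/0.00322266 = 597.3954 → code 597 (floor).
Code 597 maps back to 0 + 597×0.00322266 V = 1.9239258 V.
Error = 1.9252 − 1.9239258 = 0.00127422 V = 1.274 mV.

1.274 mV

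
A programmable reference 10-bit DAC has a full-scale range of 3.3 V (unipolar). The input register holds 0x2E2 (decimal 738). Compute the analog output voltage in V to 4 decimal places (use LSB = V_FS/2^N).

LSB = 3.3 V / 2^10 = 3.223 mV.
Code 0x2E2 = 738 decimal.
V_out = 0 + 738 × 0.00322266 V = 2.37832 V.

2.3783 V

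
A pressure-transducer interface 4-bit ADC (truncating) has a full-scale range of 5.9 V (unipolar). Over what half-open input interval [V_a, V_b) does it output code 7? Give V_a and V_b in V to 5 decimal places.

[2.58125 V, 2.95000 V)

LSB = 5.9/2^4 = 368.750 mV.
V_a = V_low + 7·LSB = 2.58125 V; V_b = V_low + 8·LSB = 2.95 V.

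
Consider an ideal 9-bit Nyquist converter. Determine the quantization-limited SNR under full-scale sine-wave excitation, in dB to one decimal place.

SNR ≈ 6.02·N + 1.76 dB = 6.02·9 + 1.76 = 55.94 dB.

55.9 dB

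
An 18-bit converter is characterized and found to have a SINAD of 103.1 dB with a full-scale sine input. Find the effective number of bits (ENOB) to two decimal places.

ENOB = (SINAD − 1.76) / 6.02 = (103.1 − 1.76)/6.02 = 16.834.

16.83 bits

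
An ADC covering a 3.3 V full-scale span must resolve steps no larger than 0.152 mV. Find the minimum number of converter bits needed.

Number of steps required ≥ 3.3 V / 0.152 mV = 21710.53.
Need 2^N ≥ 21710.53; 2^14 = 16384, 2^15 = 32768.
Minimum N = 15.

15 bits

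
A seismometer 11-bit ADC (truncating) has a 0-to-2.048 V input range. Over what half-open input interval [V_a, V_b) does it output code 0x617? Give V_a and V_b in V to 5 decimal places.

LSB = 2.048/2^11 = 1.000 mV.
Code 0x617 = 1559 decimal.
V_a = V_low + 1559·LSB = 1.559 V; V_b = V_low + 1560·LSB = 1.56 V.

[1.55900 V, 1.56000 V)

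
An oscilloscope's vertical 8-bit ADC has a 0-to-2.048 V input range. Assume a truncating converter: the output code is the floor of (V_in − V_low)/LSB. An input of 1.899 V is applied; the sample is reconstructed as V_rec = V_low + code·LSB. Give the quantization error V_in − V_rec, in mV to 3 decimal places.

Step size: 2.048 V ÷ 2^8 = 8.000 mV.
(1.899 − 0)/0.008 = 237.3750; ⌊·⌋ gives code 237.
Code 237 maps back to 0 + 237×0.008 V = 1.896 V.
Difference: 0.003 V → 3.000 mV.

3.000 mV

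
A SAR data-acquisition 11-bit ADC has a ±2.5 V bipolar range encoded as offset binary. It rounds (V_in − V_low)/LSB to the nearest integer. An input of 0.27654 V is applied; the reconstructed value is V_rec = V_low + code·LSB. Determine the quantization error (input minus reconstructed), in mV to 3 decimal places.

0.661 mV

LSB = 5/2^11 = 2.441 mV.
Scaled input = 1137.2708 LSBs, so code = 1137.
V_rec = (−2.5) + 1137·0.00244141 = 0.27587891 V.
V_in − V_rec = 0.000661094 V = 0.661 mV.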